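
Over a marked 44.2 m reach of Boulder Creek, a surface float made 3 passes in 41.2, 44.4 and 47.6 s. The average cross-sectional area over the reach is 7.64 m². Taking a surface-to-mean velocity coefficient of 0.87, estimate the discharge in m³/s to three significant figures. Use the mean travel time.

6.62 m³/s

t̄ = (41.2 + 44.4 + 47.6) / 3 = 44.4 s
v_surface = L / t̄ = 44.2 / 44.4 = 0.9955 m/s
v_mean = 0.87 × 0.9955 = 0.8661 m/s
Q = A × v_mean = 7.64 × 0.8661 = 6.617 m³/s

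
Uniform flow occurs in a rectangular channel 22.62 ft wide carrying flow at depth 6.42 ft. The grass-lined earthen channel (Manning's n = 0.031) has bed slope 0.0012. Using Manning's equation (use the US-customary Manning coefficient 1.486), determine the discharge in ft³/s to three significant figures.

617 ft³/s

A = b·y = 22.62 × 6.42 = 145.2 ft²
P = b + 2y = 22.62 + 2×6.42 = 35.46 ft
R = A/P = 145.2/35.46 = 4.095 ft
Q = (1.486/n)·A·R^(2/3)·S^(1/2) = (1.486/0.031) × 145.2 × 4.095^(2/3) × 0.0012^(1/2) = 617.3 ft³/s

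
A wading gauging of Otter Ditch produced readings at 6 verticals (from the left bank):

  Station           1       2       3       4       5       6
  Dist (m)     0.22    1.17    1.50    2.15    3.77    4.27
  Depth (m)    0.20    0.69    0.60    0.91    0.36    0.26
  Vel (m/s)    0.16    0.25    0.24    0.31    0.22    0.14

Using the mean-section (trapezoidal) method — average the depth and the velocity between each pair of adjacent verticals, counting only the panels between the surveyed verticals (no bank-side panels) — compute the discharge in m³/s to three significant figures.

Panel 1-2: Δb = 0.95 m, d̄ = (0.20+0.69)/2 = 0.445, v̄ = (0.16+0.25)/2 = 0.205 → q = 0.95×0.445×0.205 = 0.08666 m³/s
Panel 2-3: Δb = 0.33 m, d̄ = (0.69+0.60)/2 = 0.645, v̄ = (0.25+0.24)/2 = 0.245 → q = 0.33×0.645×0.245 = 0.05215 m³/s
Panel 3-4: Δb = 0.65 m, d̄ = (0.60+0.91)/2 = 0.755, v̄ = (0.24+0.31)/2 = 0.275 → q = 0.65×0.755×0.275 = 0.1350 m³/s
Panel 4-5: Δb = 1.62 m, d̄ = (0.91+0.36)/2 = 0.635, v̄ = (0.31+0.22)/2 = 0.265 → q = 1.62×0.635×0.265 = 0.2726 m³/s
Panel 5-6: Δb = 0.5 m, d̄ = (0.36+0.26)/2 = 0.31, v̄ = (0.22+0.14)/2 = 0.18 → q = 0.5×0.31×0.18 = 0.02790 m³/s
Q = Σ q = 0.5743 m³/s

0.574 m³/s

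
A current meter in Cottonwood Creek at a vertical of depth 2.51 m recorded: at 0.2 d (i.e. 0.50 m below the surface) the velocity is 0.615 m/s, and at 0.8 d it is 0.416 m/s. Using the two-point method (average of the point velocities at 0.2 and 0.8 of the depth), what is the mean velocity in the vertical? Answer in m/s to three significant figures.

v̄ = (0.615 + 0.416) / 2 = 0.5155 m/s

0.516 m/s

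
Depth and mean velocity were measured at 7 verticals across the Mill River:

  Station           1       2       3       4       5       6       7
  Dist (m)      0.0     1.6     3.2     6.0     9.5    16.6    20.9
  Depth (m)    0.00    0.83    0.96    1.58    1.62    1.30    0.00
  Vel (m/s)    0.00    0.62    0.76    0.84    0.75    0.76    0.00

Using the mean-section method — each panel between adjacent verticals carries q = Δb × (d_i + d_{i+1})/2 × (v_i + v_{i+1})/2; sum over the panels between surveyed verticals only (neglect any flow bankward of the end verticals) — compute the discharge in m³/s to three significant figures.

17.4 m³/s

Panel 1-2: Δb = 1.6 m, d̄ = (0.00+0.83)/2 = 0.415, v̄ = (0.00+0.62)/2 = 0.31 → q = 1.6×0.415×0.31 = 0.2058 m³/s
Panel 2-3: Δb = 1.6 m, d̄ = (0.83+0.96)/2 = 0.895, v̄ = (0.62+0.76)/2 = 0.69 → q = 1.6×0.895×0.69 = 0.9881 m³/s
Panel 3-4: Δb = 2.8 m, d̄ = (0.96+1.58)/2 = 1.27, v̄ = (0.76+0.84)/2 = 0.8 → q = 2.8×1.27×0.8 = 2.845 m³/s
Panel 4-5: Δb = 3.5 m, d̄ = (1.58+1.62)/2 = 1.6, v̄ = (0.84+0.75)/2 = 0.795 → q = 3.5×1.6×0.795 = 4.452 m³/s
Panel 5-6: Δb = 7.1 m, d̄ = (1.62+1.30)/2 = 1.46, v̄ = (0.75+0.76)/2 = 0.755 → q = 7.1×1.46×0.755 = 7.826 m³/s
Panel 6-7: Δb = 4.3 m, d̄ = (1.30+0.00)/2 = 0.65, v̄ = (0.76+0.00)/2 = 0.38 → q = 4.3×0.65×0.38 = 1.062 m³/s
Q = Σ q = 17.38 m³/s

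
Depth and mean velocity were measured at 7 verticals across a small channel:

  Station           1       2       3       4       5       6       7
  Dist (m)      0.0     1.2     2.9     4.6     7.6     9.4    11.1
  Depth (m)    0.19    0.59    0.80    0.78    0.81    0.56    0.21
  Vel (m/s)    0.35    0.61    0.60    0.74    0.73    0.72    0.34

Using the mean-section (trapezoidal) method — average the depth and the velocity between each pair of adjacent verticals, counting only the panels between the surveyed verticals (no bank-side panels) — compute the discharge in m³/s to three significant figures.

Panel 1-2: Δb = 1.2 m, d̄ = (0.19+0.59)/2 = 0.39, v̄ = (0.35+0.61)/2 = 0.48 → q = 1.2×0.39×0.48 = 0.2246 m³/s
Panel 2-3: Δb = 1.7 m, d̄ = (0.59+0.80)/2 = 0.695, v̄ = (0.61+0.60)/2 = 0.605 → q = 1.7×0.695×0.605 = 0.7148 m³/s
Panel 3-4: Δb = 1.7 m, d̄ = (0.80+0.78)/2 = 0.79, v̄ = (0.60+0.74)/2 = 0.67 → q = 1.7×0.79×0.67 = 0.8998 m³/s
Panel 4-5: Δb = 3 m, d̄ = (0.78+0.81)/2 = 0.795, v̄ = (0.74+0.73)/2 = 0.735 → q = 3×0.795×0.735 = 1.753 m³/s
Panel 5-6: Δb = 1.8 m, d̄ = (0.81+0.56)/2 = 0.685, v̄ = (0.73+0.72)/2 = 0.725 → q = 1.8×0.685×0.725 = 0.8939 m³/s
Panel 6-7: Δb = 1.7 m, d̄ = (0.56+0.21)/2 = 0.385, v̄ = (0.72+0.34)/2 = 0.53 → q = 1.7×0.385×0.53 = 0.3469 m³/s
Q = Σ q = 4.833 m³/s

4.83 m³/s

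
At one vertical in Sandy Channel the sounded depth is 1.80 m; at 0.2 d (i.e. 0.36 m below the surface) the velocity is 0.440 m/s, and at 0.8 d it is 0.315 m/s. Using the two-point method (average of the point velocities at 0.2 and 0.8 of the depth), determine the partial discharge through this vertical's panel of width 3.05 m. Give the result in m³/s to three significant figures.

2.07 m³/s

v̄ = (0.440 + 0.315) / 2 = 0.3775 m/s
q = v̄ × d × w = 0.3775 × 1.80 × 3.05 = 2.072 m³/s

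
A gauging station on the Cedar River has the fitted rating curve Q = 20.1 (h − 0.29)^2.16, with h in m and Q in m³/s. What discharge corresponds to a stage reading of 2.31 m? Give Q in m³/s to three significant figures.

91.8 m³/s

Q = 20.1 × (2.31 − 0.29)^2.16 = 20.1 × 2.02^2.16 = 91.78 m³/s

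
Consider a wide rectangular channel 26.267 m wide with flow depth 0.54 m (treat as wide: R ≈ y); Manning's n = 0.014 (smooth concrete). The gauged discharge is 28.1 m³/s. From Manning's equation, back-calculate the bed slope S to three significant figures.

A = b·y = 26.267 × 0.54 = 14.18 m²
Wide channel: R ≈ y = 0.54 m
S = (Q·n / (1·A·R^(2/3)))² = (28.1×0.014 / (1×14.18×0.6631))² = 0.001749

0.00175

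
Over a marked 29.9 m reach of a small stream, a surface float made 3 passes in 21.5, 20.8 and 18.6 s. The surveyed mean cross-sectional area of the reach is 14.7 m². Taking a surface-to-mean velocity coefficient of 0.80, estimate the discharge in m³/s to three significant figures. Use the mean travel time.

t̄ = (21.5 + 20.8 + 18.6) / 3 = 20.3 s
v_surface = L / t̄ = 29.9 / 20.3 = 1.473 m/s
v_mean = 0.80 × 1.473 = 1.178 m/s
Q = A × v_mean = 14.7 × 1.178 = 17.32 m³/s

17.3 m³/s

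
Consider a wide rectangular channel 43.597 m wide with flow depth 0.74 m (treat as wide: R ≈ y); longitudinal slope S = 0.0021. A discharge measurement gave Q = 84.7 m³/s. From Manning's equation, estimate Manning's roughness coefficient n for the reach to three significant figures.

A = b·y = 43.597 × 0.74 = 32.26 m²
Wide channel: R ≈ y = 0.74 m
n = (1/Q)·A·R^(2/3)·S^(1/2) = (1/84.7) × 32.26 × 0.8181 × 0.04583 = 0.01428

0.0143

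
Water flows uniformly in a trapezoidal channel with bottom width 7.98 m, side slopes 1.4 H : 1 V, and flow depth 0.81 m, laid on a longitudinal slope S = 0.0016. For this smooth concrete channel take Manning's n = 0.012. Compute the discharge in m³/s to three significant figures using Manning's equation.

A = (b + z·y)·y = (7.98 + 1.4×0.81)×0.81 = 7.382 m²
P = b + 2y√(1+z²) = 7.98 + 2×0.81×√(1+1.4²) = 10.77 m
R = A/P = 7.382/10.77 = 0.6856 m
Q = (1/n)·A·R^(2/3)·S^(1/2) = (1/0.012) × 7.382 × 0.6856^(2/3) × 0.0016^(1/2) = 19.13 m³/s

19.1 m³/s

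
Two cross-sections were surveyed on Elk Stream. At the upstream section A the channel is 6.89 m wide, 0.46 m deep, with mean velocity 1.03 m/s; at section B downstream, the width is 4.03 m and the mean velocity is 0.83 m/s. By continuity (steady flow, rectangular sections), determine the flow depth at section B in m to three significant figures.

0.976 m

Q = A₁V₁ = (6.89×0.46) × 1.03 = 3.264 m³/s
d₂ = Q/(b₂ V₂) = 3.264/(4.03×0.83) = 0.9760 m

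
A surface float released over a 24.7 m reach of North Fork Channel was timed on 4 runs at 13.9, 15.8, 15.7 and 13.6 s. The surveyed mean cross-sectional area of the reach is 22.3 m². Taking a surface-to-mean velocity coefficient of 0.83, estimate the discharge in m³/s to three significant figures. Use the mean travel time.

t̄ = (13.9 + 15.8 + 15.7 + 13.6) / 4 = 14.75 s
v_surface = L / t̄ = 24.7 / 14.75 = 1.675 m/s
v_mean = 0.83 × 1.675 = 1.390 m/s
Q = A × v_mean = 22.3 × 1.390 = 30.99 m³/s

31.0 m³/s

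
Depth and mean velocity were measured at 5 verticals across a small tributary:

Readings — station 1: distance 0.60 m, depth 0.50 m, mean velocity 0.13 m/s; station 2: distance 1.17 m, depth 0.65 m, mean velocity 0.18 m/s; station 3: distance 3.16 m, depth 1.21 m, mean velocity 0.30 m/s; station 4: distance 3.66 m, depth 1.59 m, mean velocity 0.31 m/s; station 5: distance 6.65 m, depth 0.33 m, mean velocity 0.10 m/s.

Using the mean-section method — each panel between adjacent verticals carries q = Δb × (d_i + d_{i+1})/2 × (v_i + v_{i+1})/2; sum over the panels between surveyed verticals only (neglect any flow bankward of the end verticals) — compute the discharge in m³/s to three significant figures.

1.30 m³/s

Panel 1-2: Δb = 0.57 m, d̄ = (0.50+0.65)/2 = 0.575, v̄ = (0.13+0.18)/2 = 0.155 → q = 0.57×0.575×0.155 = 0.05080 m³/s
Panel 2-3: Δb = 1.99 m, d̄ = (0.65+1.21)/2 = 0.93, v̄ = (0.18+0.30)/2 = 0.24 → q = 1.99×0.93×0.24 = 0.4442 m³/s
Panel 3-4: Δb = 0.5 m, d̄ = (1.21+1.59)/2 = 1.4, v̄ = (0.30+0.31)/2 = 0.305 → q = 0.5×1.4×0.305 = 0.2135 m³/s
Panel 4-5: Δb = 2.99 m, d̄ = (1.59+0.33)/2 = 0.96, v̄ = (0.31+0.10)/2 = 0.205 → q = 2.99×0.96×0.205 = 0.5884 m³/s
Q = Σ q = 1.297 m³/s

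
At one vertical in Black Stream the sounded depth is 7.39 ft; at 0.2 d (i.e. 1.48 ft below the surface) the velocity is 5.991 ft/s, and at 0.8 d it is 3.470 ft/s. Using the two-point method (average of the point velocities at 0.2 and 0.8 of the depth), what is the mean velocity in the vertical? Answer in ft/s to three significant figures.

4.73 ft/s

v̄ = (5.991 + 3.470) / 2 = 4.731 ft/s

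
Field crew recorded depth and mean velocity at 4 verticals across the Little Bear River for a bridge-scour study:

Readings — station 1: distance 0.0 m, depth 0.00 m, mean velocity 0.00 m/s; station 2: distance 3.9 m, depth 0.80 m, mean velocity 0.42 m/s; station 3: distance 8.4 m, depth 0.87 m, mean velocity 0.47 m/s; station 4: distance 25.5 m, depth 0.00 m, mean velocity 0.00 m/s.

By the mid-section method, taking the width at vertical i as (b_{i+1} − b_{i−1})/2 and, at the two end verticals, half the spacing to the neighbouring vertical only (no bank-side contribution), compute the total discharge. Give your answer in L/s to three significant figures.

5830 L/s

w_2 = (8.4 − 0.0)/2 = 4.2 m; q_2 = 0.42 × 0.80 × 4.2 = 1.411 m³/s
w_3 = (25.5 − 3.9)/2 = 10.8 m; q_3 = 0.47 × 0.87 × 10.8 = 4.416 m³/s
Stations 1, 4 contribute zero (depth or velocity is 0).
Q = Σ qᵢ = 5.827 m³/s
= 5.827 × 1000 = 5827 L/s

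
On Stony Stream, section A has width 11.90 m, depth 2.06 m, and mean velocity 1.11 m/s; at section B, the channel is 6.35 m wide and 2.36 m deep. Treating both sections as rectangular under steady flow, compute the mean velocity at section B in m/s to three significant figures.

1.82 m/s

Q = A₁V₁ = (11.90×2.06) × 1.11 = 27.21 m³/s
A₂ = 6.35 × 2.36 = 14.99 m²
V₂ = Q/A₂ = 27.21/14.99 = 1.816 m/s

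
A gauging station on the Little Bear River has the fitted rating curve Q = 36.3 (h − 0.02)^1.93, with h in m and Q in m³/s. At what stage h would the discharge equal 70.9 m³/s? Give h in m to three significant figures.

h − h₀ = (Q/C)^(1/b) = (70.9/36.3)^(1/1.93) = 1.415 m
h = 0.02 + 1.415 = 1.435 m

1.43 m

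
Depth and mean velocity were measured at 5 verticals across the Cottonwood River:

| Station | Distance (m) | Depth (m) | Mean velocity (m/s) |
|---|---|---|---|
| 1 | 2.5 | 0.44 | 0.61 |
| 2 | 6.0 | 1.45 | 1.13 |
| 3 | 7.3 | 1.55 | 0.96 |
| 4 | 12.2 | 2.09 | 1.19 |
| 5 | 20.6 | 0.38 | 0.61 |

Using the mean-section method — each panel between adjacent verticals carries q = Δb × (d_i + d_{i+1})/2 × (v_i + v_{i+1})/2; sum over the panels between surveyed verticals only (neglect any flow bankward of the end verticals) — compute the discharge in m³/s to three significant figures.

Panel 1-2: Δb = 3.5 m, d̄ = (0.44+1.45)/2 = 0.945, v̄ = (0.61+1.13)/2 = 0.87 → q = 3.5×0.945×0.87 = 2.878 m³/s
Panel 2-3: Δb = 1.3 m, d̄ = (1.45+1.55)/2 = 1.5, v̄ = (1.13+0.96)/2 = 1.045 → q = 1.3×1.5×1.045 = 2.038 m³/s
Panel 3-4: Δb = 4.9 m, d̄ = (1.55+2.09)/2 = 1.82, v̄ = (0.96+1.19)/2 = 1.075 → q = 4.9×1.82×1.075 = 9.587 m³/s
Panel 4-5: Δb = 8.4 m, d̄ = (2.09+0.38)/2 = 1.235, v̄ = (1.19+0.61)/2 = 0.9 → q = 8.4×1.235×0.9 = 9.337 m³/s
Q = Σ q = 23.84 m³/s

23.8 m³/s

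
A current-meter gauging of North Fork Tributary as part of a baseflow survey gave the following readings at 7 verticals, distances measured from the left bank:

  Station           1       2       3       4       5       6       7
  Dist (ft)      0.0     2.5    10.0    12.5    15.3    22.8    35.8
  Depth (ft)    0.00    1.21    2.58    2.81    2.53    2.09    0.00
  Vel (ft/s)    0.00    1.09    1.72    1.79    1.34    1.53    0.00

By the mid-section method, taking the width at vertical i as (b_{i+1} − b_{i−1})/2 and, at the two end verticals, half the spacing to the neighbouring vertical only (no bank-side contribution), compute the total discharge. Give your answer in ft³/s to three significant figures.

w_2 = (10.0 − 0.0)/2 = 5 ft; q_2 = 1.09 × 1.21 × 5 = 6.595 ft³/s
w_3 = (12.5 − 2.5)/2 = 5 ft; q_3 = 1.72 × 2.58 × 5 = 22.19 ft³/s
w_4 = (15.3 − 10.0)/2 = 2.65 ft; q_4 = 1.79 × 2.81 × 2.65 = 13.33 ft³/s
w_5 = (22.8 − 12.5)/2 = 5.15 ft; q_5 = 1.34 × 2.53 × 5.15 = 17.46 ft³/s
w_6 = (35.8 − 15.3)/2 = 10.25 ft; q_6 = 1.53 × 2.09 × 10.25 = 32.78 ft³/s
Stations 1, 7 contribute zero (depth or velocity is 0).
Q = Σ qᵢ = 92.35 ft³/s

92.3 ft³/s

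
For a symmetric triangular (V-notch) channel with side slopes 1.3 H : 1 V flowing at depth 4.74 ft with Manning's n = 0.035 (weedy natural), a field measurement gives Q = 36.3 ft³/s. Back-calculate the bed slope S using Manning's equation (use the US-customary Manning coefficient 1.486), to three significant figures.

0.000370

A = z·y² = 1.3×4.74² = 29.21 ft²
P = 2y√(1+z²) = 2×4.74×√(1+1.3²) = 15.55 ft
R = A/P = 29.21/15.55 = 1.879 ft
S = (Q·n / (1.486·A·R^(2/3)))² = (36.3×0.035 / (1.486×29.21×1.522))² = 0.0003697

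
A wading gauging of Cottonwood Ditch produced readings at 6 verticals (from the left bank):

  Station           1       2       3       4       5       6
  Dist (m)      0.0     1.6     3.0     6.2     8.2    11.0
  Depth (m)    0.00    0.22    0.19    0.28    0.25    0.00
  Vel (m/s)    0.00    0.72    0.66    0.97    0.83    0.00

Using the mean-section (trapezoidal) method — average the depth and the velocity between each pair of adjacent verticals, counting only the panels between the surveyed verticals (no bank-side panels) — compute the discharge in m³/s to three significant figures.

1.50 m³/s

Panel 1-2: Δb = 1.6 m, d̄ = (0.00+0.22)/2 = 0.11, v̄ = (0.00+0.72)/2 = 0.36 → q = 1.6×0.11×0.36 = 0.06336 m³/s
Panel 2-3: Δb = 1.4 m, d̄ = (0.22+0.19)/2 = 0.205, v̄ = (0.72+0.66)/2 = 0.69 → q = 1.4×0.205×0.69 = 0.1980 m³/s
Panel 3-4: Δb = 3.2 m, d̄ = (0.19+0.28)/2 = 0.235, v̄ = (0.66+0.97)/2 = 0.815 → q = 3.2×0.235×0.815 = 0.6129 m³/s
Panel 4-5: Δb = 2 m, d̄ = (0.28+0.25)/2 = 0.265, v̄ = (0.97+0.83)/2 = 0.9 → q = 2×0.265×0.9 = 0.4770 m³/s
Panel 5-6: Δb = 2.8 m, d̄ = (0.25+0.00)/2 = 0.125, v̄ = (0.83+0.00)/2 = 0.415 → q = 2.8×0.125×0.415 = 0.1453 m³/s
Q = Σ q = 1.497 m³/s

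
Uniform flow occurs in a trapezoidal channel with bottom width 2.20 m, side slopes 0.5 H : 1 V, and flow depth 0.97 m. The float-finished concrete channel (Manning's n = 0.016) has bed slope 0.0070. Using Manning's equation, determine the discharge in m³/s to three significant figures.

9.65 m³/s

A = (b + z·y)·y = (2.20 + 0.5×0.97)×0.97 = 2.604 m²
P = b + 2y√(1+z²) = 2.20 + 2×0.97×√(1+0.5²) = 4.369 m
R = A/P = 2.604/4.369 = 0.5961 m
Q = (1/n)·A·R^(2/3)·S^(1/2) = (1/0.016) × 2.604 × 0.5961^(2/3) × 0.0070^(1/2) = 9.646 m³/s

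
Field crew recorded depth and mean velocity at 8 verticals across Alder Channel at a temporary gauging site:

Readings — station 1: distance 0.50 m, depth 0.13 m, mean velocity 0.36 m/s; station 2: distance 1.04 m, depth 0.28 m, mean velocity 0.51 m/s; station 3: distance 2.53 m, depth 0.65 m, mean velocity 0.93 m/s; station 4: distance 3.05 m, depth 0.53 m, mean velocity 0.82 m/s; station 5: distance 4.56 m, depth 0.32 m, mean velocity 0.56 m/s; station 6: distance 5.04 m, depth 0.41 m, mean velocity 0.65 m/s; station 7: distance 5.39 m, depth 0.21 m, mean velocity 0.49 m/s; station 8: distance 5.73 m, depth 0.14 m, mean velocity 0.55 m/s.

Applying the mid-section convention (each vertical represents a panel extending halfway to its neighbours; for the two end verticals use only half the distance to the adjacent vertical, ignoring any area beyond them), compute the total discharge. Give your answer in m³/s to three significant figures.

1.54 m³/s

w_1 = (1.04 − 0.50)/2 = 0.27 m; q_1 = 0.36 × 0.13 × 0.27 = 0.01264 m³/s
w_2 = (2.53 − 0.50)/2 = 1.015 m; q_2 = 0.51 × 0.28 × 1.015 = 0.1449 m³/s
w_3 = (3.05 − 1.04)/2 = 1.005 m; q_3 = 0.93 × 0.65 × 1.005 = 0.6075 m³/s
w_4 = (4.56 − 2.53)/2 = 1.015 m; q_4 = 0.82 × 0.53 × 1.015 = 0.4411 m³/s
w_5 = (5.04 − 3.05)/2 = 0.995 m; q_5 = 0.56 × 0.32 × 0.995 = 0.1783 m³/s
w_6 = (5.39 − 4.56)/2 = 0.415 m; q_6 = 0.65 × 0.41 × 0.415 = 0.1106 m³/s
w_7 = (5.73 − 5.04)/2 = 0.345 m; q_7 = 0.49 × 0.21 × 0.345 = 0.03550 m³/s
w_8 = (5.73 − 5.39)/2 = 0.17 m; q_8 = 0.55 × 0.14 × 0.17 = 0.01309 m³/s
Q = Σ qᵢ = 1.544 m³/s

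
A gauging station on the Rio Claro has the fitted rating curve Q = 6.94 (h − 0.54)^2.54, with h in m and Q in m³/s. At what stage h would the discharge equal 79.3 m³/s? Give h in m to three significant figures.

h − h₀ = (Q/C)^(1/b) = (79.3/6.94)^(1/2.54) = 2.609 m
h = 0.54 + 2.609 = 3.149 m

3.15 m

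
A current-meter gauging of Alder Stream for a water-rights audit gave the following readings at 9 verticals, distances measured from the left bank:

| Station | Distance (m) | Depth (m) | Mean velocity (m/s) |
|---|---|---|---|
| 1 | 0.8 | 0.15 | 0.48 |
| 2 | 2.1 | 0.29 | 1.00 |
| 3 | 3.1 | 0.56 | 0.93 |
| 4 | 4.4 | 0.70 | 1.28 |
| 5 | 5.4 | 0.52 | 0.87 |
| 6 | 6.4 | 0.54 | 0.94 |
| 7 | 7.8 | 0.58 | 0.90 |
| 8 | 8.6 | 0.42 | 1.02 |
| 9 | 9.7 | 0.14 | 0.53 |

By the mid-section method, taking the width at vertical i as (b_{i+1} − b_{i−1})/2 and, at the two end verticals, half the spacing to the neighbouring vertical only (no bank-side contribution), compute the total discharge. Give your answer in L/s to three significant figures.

w_1 = (2.1 − 0.8)/2 = 0.65 m; q_1 = 0.48 × 0.15 × 0.65 = 0.04680 m³/s
w_2 = (3.1 − 0.8)/2 = 1.15 m; q_2 = 1.00 × 0.29 × 1.15 = 0.3335 m³/s
w_3 = (4.4 − 2.1)/2 = 1.15 m; q_3 = 0.93 × 0.56 × 1.15 = 0.5989 m³/s
w_4 = (5.4 − 3.1)/2 = 1.15 m; q_4 = 1.28 × 0.70 × 1.15 = 1.030 m³/s
w_5 = (6.4 − 4.4)/2 = 1 m; q_5 = 0.87 × 0.52 × 1 = 0.4524 m³/s
w_6 = (7.8 − 5.4)/2 = 1.2 m; q_6 = 0.94 × 0.54 × 1.2 = 0.6091 m³/s
w_7 = (8.6 − 6.4)/2 = 1.1 m; q_7 = 0.90 × 0.58 × 1.1 = 0.5742 m³/s
w_8 = (9.7 − 7.8)/2 = 0.95 m; q_8 = 1.02 × 0.42 × 0.95 = 0.4070 m³/s
w_9 = (9.7 − 8.6)/2 = 0.55 m; q_9 = 0.53 × 0.14 × 0.55 = 0.04081 m³/s
Q = Σ qᵢ = 4.093 m³/s
= 4.093 × 1000 = 4093 L/s

4090 L/s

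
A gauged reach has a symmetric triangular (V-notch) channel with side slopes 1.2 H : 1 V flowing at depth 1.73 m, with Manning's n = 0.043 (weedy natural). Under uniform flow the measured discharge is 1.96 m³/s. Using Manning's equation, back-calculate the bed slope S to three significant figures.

A = z·y² = 1.2×1.73² = 3.591 m²
P = 2y√(1+z²) = 2×1.73×√(1+1.2²) = 5.405 m
R = A/P = 3.591/5.405 = 0.6645 m
S = (Q·n / (1·A·R^(2/3)))² = (1.96×0.043 / (1×3.591×0.7615))² = 0.0009497

0.000950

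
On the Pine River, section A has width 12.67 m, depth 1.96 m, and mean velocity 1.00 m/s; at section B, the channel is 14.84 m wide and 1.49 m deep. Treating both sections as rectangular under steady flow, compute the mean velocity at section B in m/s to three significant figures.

1.12 m/s

Q = A₁V₁ = (12.67×1.96) × 1.00 = 24.83 m³/s
A₂ = 14.84 × 1.49 = 22.11 m²
V₂ = Q/A₂ = 24.83/22.11 = 1.123 m/s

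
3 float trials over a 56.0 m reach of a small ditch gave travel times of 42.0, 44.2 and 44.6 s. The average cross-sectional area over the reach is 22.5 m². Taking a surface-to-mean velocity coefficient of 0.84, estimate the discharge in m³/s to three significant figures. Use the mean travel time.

t̄ = (42.0 + 44.2 + 44.6) / 3 = 43.6 s
v_surface = L / t̄ = 56.0 / 43.6 = 1.284 m/s
v_mean = 0.84 × 1.284 = 1.079 m/s
Q = A × v_mean = 22.5 × 1.079 = 24.28 m³/s

24.3 m³/s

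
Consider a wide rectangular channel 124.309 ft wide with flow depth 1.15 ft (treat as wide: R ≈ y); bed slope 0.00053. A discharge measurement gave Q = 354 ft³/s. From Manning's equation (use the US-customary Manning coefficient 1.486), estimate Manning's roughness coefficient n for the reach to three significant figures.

0.0152

A = b·y = 124.309 × 1.15 = 143.0 ft²
Wide channel: R ≈ y = 1.15 ft
n = (1.486/Q)·A·R^(2/3)·S^(1/2) = (1.486/354) × 143.0 × 1.098 × 0.02302 = 0.01516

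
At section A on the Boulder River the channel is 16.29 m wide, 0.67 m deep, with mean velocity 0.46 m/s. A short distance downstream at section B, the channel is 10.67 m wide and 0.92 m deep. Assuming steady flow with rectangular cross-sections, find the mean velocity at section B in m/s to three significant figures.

0.511 m/s

Q = A₁V₁ = (16.29×0.67) × 0.46 = 5.021 m³/s
A₂ = 10.67 × 0.92 = 9.816 m²
V₂ = Q/A₂ = 5.021/9.816 = 0.5114 m/s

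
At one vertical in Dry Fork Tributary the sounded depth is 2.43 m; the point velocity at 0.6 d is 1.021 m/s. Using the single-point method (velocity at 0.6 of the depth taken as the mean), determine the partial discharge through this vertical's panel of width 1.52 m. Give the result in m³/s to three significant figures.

v̄ = v₀.₆ = 1.021 m/s
q = v̄ × d × w = 1.021 × 2.43 × 1.52 = 3.771 m³/s

3.77 m³/s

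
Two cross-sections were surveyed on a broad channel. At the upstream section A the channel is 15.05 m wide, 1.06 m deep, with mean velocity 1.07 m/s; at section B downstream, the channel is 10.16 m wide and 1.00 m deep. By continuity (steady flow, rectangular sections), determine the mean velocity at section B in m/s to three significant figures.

1.68 m/s

Q = A₁V₁ = (15.05×1.06) × 1.07 = 17.07 m³/s
A₂ = 10.16 × 1.00 = 10.16 m²
V₂ = Q/A₂ = 17.07/10.16 = 1.680 m/s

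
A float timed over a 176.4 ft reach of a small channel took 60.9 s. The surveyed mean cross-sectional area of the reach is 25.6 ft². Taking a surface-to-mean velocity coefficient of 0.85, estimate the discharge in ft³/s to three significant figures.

v_surface = L / t̄ = 176.4 / 60.9 = 2.897 ft/s
v_mean = 0.85 × 2.897 = 2.462 ft/s
Q = A × v_mean = 25.6 × 2.462 = 63.03 ft³/s

63.0 ft³/s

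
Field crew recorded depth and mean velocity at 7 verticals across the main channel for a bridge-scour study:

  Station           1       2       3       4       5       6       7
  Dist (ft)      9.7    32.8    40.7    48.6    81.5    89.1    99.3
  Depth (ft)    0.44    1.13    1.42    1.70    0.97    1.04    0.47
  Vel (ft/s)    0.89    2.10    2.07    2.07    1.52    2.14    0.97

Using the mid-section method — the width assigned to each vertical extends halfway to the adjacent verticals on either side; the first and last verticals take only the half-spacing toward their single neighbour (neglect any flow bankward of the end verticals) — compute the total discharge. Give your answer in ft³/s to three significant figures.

w_1 = (32.8 − 9.7)/2 = 11.55 ft; q_1 = 0.89 × 0.44 × 11.55 = 4.523 ft³/s
w_2 = (40.7 − 9.7)/2 = 15.5 ft; q_2 = 2.10 × 1.13 × 15.5 = 36.78 ft³/s
w_3 = (48.6 − 32.8)/2 = 7.9 ft; q_3 = 2.07 × 1.42 × 7.9 = 23.22 ft³/s
w_4 = (81.5 − 40.7)/2 = 20.4 ft; q_4 = 2.07 × 1.70 × 20.4 = 71.79 ft³/s
w_5 = (89.1 − 48.6)/2 = 20.25 ft; q_5 = 1.52 × 0.97 × 20.25 = 29.86 ft³/s
w_6 = (99.3 − 81.5)/2 = 8.9 ft; q_6 = 2.14 × 1.04 × 8.9 = 19.81 ft³/s
w_7 = (99.3 − 89.1)/2 = 5.1 ft; q_7 = 0.97 × 0.47 × 5.1 = 2.325 ft³/s
Q = Σ qᵢ = 188.3 ft³/s

188 ft³/s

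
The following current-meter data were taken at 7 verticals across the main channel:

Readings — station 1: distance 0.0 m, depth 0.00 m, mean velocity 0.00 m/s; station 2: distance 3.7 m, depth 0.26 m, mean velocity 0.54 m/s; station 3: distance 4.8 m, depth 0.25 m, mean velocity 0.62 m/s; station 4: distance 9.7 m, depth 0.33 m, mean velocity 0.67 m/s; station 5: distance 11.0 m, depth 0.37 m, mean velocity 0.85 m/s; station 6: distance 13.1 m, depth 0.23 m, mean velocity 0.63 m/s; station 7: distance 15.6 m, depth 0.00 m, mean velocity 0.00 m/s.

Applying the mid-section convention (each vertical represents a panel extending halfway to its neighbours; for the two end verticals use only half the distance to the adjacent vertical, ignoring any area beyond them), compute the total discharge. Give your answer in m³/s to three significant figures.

w_2 = (4.8 − 0.0)/2 = 2.4 m; q_2 = 0.54 × 0.26 × 2.4 = 0.3370 m³/s
w_3 = (9.7 − 3.7)/2 = 3 m; q_3 = 0.62 × 0.25 × 3 = 0.4650 m³/s
w_4 = (11.0 − 4.8)/2 = 3.1 m; q_4 = 0.67 × 0.33 × 3.1 = 0.6854 m³/s
w_5 = (13.1 − 9.7)/2 = 1.7 m; q_5 = 0.85 × 0.37 × 1.7 = 0.5347 m³/s
w_6 = (15.6 − 11.0)/2 = 2.3 m; q_6 = 0.63 × 0.23 × 2.3 = 0.3333 m³/s
Stations 1, 7 contribute zero (depth or velocity is 0).
Q = Σ qᵢ = 2.355 m³/s

2.36 m³/s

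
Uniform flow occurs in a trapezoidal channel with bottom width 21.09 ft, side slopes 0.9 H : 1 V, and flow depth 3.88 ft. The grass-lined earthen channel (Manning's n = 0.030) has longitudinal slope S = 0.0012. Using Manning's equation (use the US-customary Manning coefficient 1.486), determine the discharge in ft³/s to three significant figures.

A = (b + z·y)·y = (21.09 + 0.9×3.88)×3.88 = 95.38 ft²
P = b + 2y√(1+z²) = 21.09 + 2×3.88×√(1+0.9²) = 31.53 ft
R = A/P = 95.38/31.53 = 3.025 ft
Q = (1.486/n)·A·R^(2/3)·S^(1/2) = (1.486/0.030) × 95.38 × 3.025^(2/3) × 0.0012^(1/2) = 342.3 ft³/s

342 ft³/s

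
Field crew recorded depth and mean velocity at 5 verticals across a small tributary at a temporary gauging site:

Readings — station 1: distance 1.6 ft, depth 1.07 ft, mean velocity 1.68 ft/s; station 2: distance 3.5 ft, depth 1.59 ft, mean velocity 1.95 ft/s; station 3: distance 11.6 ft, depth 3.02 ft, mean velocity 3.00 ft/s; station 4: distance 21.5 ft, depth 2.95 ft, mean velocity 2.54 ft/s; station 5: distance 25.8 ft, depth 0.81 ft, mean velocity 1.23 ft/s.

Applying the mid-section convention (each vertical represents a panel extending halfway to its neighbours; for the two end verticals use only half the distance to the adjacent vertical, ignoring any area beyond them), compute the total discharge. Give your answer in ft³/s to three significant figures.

w_1 = (3.5 − 1.6)/2 = 0.95 ft; q_1 = 1.68 × 1.07 × 0.95 = 1.708 ft³/s
w_2 = (11.6 − 1.6)/2 = 5 ft; q_2 = 1.95 × 1.59 × 5 = 15.50 ft³/s
w_3 = (21.5 − 3.5)/2 = 9 ft; q_3 = 3.00 × 3.02 × 9 = 81.54 ft³/s
w_4 = (25.8 − 11.6)/2 = 7.1 ft; q_4 = 2.54 × 2.95 × 7.1 = 53.20 ft³/s
w_5 = (25.8 − 21.5)/2 = 2.15 ft; q_5 = 1.23 × 0.81 × 2.15 = 2.142 ft³/s
Q = Σ qᵢ = 154.1 ft³/s

154 ft³/s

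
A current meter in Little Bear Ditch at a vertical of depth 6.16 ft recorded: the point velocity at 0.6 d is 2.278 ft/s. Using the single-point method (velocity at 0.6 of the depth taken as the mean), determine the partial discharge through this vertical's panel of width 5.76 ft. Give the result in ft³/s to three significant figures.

v̄ = v₀.₆ = 2.278 ft/s
q = v̄ × d × w = 2.278 × 6.16 × 5.76 = 80.83 ft³/s

80.8 ft³/s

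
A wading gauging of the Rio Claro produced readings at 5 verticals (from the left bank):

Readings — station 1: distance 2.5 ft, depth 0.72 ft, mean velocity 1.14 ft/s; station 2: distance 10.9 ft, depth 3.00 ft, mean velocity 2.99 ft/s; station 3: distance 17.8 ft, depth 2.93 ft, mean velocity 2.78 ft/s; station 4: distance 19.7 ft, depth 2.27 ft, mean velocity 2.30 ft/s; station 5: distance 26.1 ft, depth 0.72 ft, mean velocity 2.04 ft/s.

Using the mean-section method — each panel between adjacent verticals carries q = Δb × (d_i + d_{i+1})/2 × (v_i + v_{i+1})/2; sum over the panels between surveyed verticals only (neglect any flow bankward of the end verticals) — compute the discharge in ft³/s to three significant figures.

Panel 1-2: Δb = 8.4 ft, d̄ = (0.72+3.00)/2 = 1.86, v̄ = (1.14+2.99)/2 = 2.065 → q = 8.4×1.86×2.065 = 32.26 ft³/s
Panel 2-3: Δb = 6.9 ft, d̄ = (3.00+2.93)/2 = 2.965, v̄ = (2.99+2.78)/2 = 2.885 → q = 6.9×2.965×2.885 = 59.02 ft³/s
Panel 3-4: Δb = 1.9 ft, d̄ = (2.93+2.27)/2 = 2.6, v̄ = (2.78+2.30)/2 = 2.54 → q = 1.9×2.6×2.54 = 12.55 ft³/s
Panel 4-5: Δb = 6.4 ft, d̄ = (2.27+0.72)/2 = 1.495, v̄ = (2.30+2.04)/2 = 2.17 → q = 6.4×1.495×2.17 = 20.76 ft³/s
Q = Σ q = 124.6 ft³/s

125 ft³/s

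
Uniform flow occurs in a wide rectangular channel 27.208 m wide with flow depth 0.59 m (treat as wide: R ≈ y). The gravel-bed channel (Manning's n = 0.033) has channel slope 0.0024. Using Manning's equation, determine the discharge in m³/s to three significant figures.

16.8 m³/s

A = b·y = 27.208 × 0.59 = 16.05 m²
Wide channel: R ≈ y = 0.59 m
Q = (1/n)·A·R^(2/3)·S^(1/2) = (1/0.033) × 16.05 × 0.5900^(2/3) × 0.0024^(1/2) = 16.76 m³/s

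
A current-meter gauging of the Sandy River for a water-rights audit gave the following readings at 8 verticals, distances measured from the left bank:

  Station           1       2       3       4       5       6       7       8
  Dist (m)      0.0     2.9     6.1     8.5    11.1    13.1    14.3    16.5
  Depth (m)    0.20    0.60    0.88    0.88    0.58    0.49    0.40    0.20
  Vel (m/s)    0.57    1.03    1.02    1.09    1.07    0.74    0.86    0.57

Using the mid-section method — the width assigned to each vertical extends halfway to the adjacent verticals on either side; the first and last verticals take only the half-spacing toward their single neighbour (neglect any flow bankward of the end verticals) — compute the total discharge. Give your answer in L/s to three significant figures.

9680 L/s

w_1 = (2.9 − 0.0)/2 = 1.45 m; q_1 = 0.57 × 0.20 × 1.45 = 0.1653 m³/s
w_2 = (6.1 − 0.0)/2 = 3.05 m; q_2 = 1.03 × 0.60 × 3.05 = 1.885 m³/s
w_3 = (8.5 − 2.9)/2 = 2.8 m; q_3 = 1.02 × 0.88 × 2.8 = 2.513 m³/s
w_4 = (11.1 − 6.1)/2 = 2.5 m; q_4 = 1.09 × 0.88 × 2.5 = 2.398 m³/s
w_5 = (13.1 − 8.5)/2 = 2.3 m; q_5 = 1.07 × 0.58 × 2.3 = 1.427 m³/s
w_6 = (14.3 − 11.1)/2 = 1.6 m; q_6 = 0.74 × 0.49 × 1.6 = 0.5802 m³/s
w_7 = (16.5 − 13.1)/2 = 1.7 m; q_7 = 0.86 × 0.40 × 1.7 = 0.5848 m³/s
w_8 = (16.5 − 14.3)/2 = 1.1 m; q_8 = 0.57 × 0.20 × 1.1 = 0.1254 m³/s
Q = Σ qᵢ = 9.679 m³/s
= 9.679 × 1000 = 9679 L/s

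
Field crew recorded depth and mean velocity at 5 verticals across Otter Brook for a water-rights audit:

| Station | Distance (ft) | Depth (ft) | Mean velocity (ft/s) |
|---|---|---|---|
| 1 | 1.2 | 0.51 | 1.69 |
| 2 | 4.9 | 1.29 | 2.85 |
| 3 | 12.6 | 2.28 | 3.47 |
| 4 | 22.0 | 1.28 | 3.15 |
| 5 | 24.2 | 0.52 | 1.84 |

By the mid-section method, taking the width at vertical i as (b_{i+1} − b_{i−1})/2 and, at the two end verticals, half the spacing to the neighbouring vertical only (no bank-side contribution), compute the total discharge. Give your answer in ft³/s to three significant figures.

115 ft³/s

w_1 = (4.9 − 1.2)/2 = 1.85 ft; q_1 = 1.69 × 0.51 × 1.85 = 1.595 ft³/s
w_2 = (12.6 − 1.2)/2 = 5.7 ft; q_2 = 2.85 × 1.29 × 5.7 = 20.96 ft³/s
w_3 = (22.0 − 4.9)/2 = 8.55 ft; q_3 = 3.47 × 2.28 × 8.55 = 67.64 ft³/s
w_4 = (24.2 − 12.6)/2 = 5.8 ft; q_4 = 3.15 × 1.28 × 5.8 = 23.39 ft³/s
w_5 = (24.2 − 22.0)/2 = 1.1 ft; q_5 = 1.84 × 0.52 × 1.1 = 1.052 ft³/s
Q = Σ qᵢ = 114.6 ft³/s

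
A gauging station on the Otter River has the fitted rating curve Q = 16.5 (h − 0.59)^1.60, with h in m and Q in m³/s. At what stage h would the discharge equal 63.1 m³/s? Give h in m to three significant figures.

2.90 m

h − h₀ = (Q/C)^(1/b) = (63.1/16.5)^(1/1.60) = 2.313 m
h = 0.59 + 2.313 = 2.903 m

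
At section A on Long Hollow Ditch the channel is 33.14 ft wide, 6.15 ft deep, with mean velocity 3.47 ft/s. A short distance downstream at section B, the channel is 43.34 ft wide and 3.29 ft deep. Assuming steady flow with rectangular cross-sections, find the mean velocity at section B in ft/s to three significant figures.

Q = A₁V₁ = (33.14×6.15) × 3.47 = 707.2 ft³/s
A₂ = 43.34 × 3.29 = 142.6 ft²
V₂ = Q/A₂ = 707.2/142.6 = 4.960 ft/s

4.96 ft/s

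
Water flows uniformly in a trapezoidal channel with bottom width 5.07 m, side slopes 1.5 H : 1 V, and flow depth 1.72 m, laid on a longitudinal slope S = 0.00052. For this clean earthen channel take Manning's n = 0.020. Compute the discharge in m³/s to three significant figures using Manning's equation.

A = (b + z·y)·y = (5.07 + 1.5×1.72)×1.72 = 13.16 m²
P = b + 2y√(1+z²) = 5.07 + 2×1.72×√(1+1.5²) = 11.27 m
R = A/P = 13.16/11.27 = 1.167 m
Q = (1/n)·A·R^(2/3)·S^(1/2) = (1/0.020) × 13.16 × 1.167^(2/3) × 0.00052^(1/2) = 16.63 m³/s

16.6 m³/s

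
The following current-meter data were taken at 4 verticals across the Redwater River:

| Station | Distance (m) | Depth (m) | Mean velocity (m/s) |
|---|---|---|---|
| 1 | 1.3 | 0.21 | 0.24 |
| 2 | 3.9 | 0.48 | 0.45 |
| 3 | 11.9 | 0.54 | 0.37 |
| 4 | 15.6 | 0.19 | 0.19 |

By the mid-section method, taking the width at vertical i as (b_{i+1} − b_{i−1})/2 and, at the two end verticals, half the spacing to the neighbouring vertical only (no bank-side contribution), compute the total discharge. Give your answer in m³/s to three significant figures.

2.45 m³/s

w_1 = (3.9 − 1.3)/2 = 1.3 m; q_1 = 0.24 × 0.21 × 1.3 = 0.06552 m³/s
w_2 = (11.9 − 1.3)/2 = 5.3 m; q_2 = 0.45 × 0.48 × 5.3 = 1.145 m³/s
w_3 = (15.6 − 3.9)/2 = 5.85 m; q_3 = 0.37 × 0.54 × 5.85 = 1.169 m³/s
w_4 = (15.6 − 11.9)/2 = 1.85 m; q_4 = 0.19 × 0.19 × 1.85 = 0.06679 m³/s
Q = Σ qᵢ = 2.446 m³/s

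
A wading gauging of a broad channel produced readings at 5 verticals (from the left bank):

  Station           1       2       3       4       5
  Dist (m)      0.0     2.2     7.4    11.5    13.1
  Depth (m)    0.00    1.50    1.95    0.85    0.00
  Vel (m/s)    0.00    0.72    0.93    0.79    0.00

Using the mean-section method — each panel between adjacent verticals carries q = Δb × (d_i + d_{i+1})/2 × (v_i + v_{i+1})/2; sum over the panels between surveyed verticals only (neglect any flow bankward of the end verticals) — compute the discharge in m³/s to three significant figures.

13.2 m³/s

Panel 1-2: Δb = 2.2 m, d̄ = (0.00+1.50)/2 = 0.75, v̄ = (0.00+0.72)/2 = 0.36 → q = 2.2×0.75×0.36 = 0.5940 m³/s
Panel 2-3: Δb = 5.2 m, d̄ = (1.50+1.95)/2 = 1.725, v̄ = (0.72+0.93)/2 = 0.825 → q = 5.2×1.725×0.825 = 7.400 m³/s
Panel 3-4: Δb = 4.1 m, d̄ = (1.95+0.85)/2 = 1.4, v̄ = (0.93+0.79)/2 = 0.86 → q = 4.1×1.4×0.86 = 4.936 m³/s
Panel 4-5: Δb = 1.6 m, d̄ = (0.85+0.00)/2 = 0.425, v̄ = (0.79+0.00)/2 = 0.395 → q = 1.6×0.425×0.395 = 0.2686 m³/s
Q = Σ q = 13.20 m³/s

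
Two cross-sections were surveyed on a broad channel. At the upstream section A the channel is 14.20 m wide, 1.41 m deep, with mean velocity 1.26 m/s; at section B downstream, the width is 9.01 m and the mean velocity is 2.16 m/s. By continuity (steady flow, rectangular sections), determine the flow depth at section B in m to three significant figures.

Q = A₁V₁ = (14.20×1.41) × 1.26 = 25.23 m³/s
d₂ = Q/(b₂ V₂) = 25.23/(9.01×2.16) = 1.296 m

1.30 m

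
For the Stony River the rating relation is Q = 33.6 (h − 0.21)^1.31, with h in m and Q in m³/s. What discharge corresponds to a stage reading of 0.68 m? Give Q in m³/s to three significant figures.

Q = 33.6 × (0.68 − 0.21)^1.31 = 33.6 × 0.47^1.31 = 12.50 m³/s

12.5 m³/s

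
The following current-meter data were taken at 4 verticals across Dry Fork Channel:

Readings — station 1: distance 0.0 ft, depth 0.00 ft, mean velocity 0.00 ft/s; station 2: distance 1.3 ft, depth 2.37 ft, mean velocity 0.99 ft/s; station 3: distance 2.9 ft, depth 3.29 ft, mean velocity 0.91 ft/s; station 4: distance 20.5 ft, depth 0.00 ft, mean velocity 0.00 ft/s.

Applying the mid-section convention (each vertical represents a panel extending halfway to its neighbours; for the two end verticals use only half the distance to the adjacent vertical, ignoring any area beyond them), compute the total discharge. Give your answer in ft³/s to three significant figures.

32.1 ft³/s

w_2 = (2.9 − 0.0)/2 = 1.45 ft; q_2 = 0.99 × 2.37 × 1.45 = 3.402 ft³/s
w_3 = (20.5 − 1.3)/2 = 9.6 ft; q_3 = 0.91 × 3.29 × 9.6 = 28.74 ft³/s
Stations 1, 4 contribute zero (depth or velocity is 0).
Q = Σ qᵢ = 32.14 ft³/s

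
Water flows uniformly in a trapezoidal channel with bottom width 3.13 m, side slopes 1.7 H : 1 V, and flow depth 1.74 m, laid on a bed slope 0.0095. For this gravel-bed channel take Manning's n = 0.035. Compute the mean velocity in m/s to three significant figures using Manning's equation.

A = (b + z·y)·y = (3.13 + 1.7×1.74)×1.74 = 10.59 m²
P = b + 2y√(1+z²) = 3.13 + 2×1.74×√(1+1.7²) = 9.994 m
R = A/P = 10.59/9.994 = 1.060 m
Q = (1/n)·A·R^(2/3)·S^(1/2) = (1/0.035) × 10.59 × 1.060^(2/3) × 0.0095^(1/2) = 30.67 m³/s
V = Q/A = 30.67/10.59 = 2.895 m/s

2.90 m/s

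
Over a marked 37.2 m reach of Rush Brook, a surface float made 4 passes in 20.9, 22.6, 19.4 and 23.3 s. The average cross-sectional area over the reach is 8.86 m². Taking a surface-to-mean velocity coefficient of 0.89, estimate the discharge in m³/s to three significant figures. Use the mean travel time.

13.6 m³/s

t̄ = (20.9 + 22.6 + 19.4 + 23.3) / 4 = 21.55 s
v_surface = L / t̄ = 37.2 / 21.55 = 1.726 m/s
v_mean = 0.89 × 1.726 = 1.536 m/s
Q = A × v_mean = 8.86 × 1.536 = 13.61 m³/s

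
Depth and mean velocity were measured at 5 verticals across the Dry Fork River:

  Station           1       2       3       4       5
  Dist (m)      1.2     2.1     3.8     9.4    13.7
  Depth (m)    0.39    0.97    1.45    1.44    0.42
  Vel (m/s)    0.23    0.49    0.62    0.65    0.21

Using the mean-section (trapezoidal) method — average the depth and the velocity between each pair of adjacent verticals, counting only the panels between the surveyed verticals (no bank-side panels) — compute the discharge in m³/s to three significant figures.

Panel 1-2: Δb = 0.9 m, d̄ = (0.39+0.97)/2 = 0.68, v̄ = (0.23+0.49)/2 = 0.36 → q = 0.9×0.68×0.36 = 0.2203 m³/s
Panel 2-3: Δb = 1.7 m, d̄ = (0.97+1.45)/2 = 1.21, v̄ = (0.49+0.62)/2 = 0.555 → q = 1.7×1.21×0.555 = 1.142 m³/s
Panel 3-4: Δb = 5.6 m, d̄ = (1.45+1.44)/2 = 1.445, v̄ = (0.62+0.65)/2 = 0.635 → q = 5.6×1.445×0.635 = 5.138 m³/s
Panel 4-5: Δb = 4.3 m, d̄ = (1.44+0.42)/2 = 0.93, v̄ = (0.65+0.21)/2 = 0.43 → q = 4.3×0.93×0.43 = 1.720 m³/s
Q = Σ q = 8.220 m³/s

8.22 m³/s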